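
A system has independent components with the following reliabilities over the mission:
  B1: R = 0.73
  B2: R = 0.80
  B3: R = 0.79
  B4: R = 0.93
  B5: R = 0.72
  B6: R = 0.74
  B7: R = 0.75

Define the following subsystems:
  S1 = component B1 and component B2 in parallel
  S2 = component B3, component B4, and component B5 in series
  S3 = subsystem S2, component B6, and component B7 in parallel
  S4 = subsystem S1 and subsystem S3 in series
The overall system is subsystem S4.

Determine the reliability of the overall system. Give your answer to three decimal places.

Parallel (B1 and B2): 1 − (1 − 0.73000)(1 − 0.80000) = 0.94600
Series (B3, B4, and B5): 0.79000 × 0.93000 × 0.72000 = 0.52898
Parallel ([0.52898], B6, and B7): 1 − (1 − 0.52898)(1 − 0.74000)(1 − 0.75000) = 0.96938
Series ([0.94600] and [0.96938]): 0.94600 × 0.96938 = 0.917

0.917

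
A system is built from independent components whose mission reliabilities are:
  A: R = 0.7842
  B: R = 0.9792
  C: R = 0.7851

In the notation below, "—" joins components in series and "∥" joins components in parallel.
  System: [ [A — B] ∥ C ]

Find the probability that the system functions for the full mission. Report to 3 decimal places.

0.950

Series (A and B): 0.78420 × 0.97920 = 0.76789
Parallel ([0.76789] and C): 1 − (1 − 0.76789)(1 − 0.78510) = 0.950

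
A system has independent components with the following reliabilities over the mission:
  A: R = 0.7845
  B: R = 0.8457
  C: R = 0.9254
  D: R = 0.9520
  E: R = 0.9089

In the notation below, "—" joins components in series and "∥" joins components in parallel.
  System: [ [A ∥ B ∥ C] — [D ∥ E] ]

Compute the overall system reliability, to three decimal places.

0.993

Parallel (A, B, and C): 1 − (1 − 0.78450)(1 − 0.84570)(1 − 0.92540) = 0.99752
Parallel (D and E): 1 − (1 − 0.95200)(1 − 0.90890) = 0.99563
Series ([0.99752] and [0.99563]): 0.99752 × 0.99563 = 0.993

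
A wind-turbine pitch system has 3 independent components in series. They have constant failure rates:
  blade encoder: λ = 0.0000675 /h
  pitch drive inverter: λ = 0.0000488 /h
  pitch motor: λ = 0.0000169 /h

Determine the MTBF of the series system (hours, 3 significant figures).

Series of exponential components: λ_sys = Σ λ_i
λ_sys = 0.0000675 + 0.0000488 + 0.0000169 = 1.3320e-04 /h
MTBF = 1 / λ_sys = 7510 h

7510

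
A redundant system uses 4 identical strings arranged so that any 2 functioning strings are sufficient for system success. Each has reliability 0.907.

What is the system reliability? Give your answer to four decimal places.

R = Σ_{i=2}^{4} C(4,i) p^i (1−p)^{4−i} with p = 0.907
C(4,2)·0.907^2·0.093^2 = 0.042691
C(4,3)·0.907^3·0.093^1 = 0.277565
C(4,4)·0.907^4·0.093^0 = 0.676751
Sum = 0.9970

0.9970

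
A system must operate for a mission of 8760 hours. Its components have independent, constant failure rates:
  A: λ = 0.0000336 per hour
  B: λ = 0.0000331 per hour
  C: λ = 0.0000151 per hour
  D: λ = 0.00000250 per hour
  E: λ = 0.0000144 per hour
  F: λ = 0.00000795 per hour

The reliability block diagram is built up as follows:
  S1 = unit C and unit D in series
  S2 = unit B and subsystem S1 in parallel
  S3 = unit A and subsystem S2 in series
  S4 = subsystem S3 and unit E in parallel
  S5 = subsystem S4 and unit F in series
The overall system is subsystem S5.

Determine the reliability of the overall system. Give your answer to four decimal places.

0.9016

R(A) = exp(−0.0000336 × 8760) = 0.745026
R(B) = exp(−0.0000331 × 8760) = 0.748296
R(C) = exp(−0.0000151 × 8760) = 0.876099
R(D) = exp(−0.00000250 × 8760) = 0.978338
R(E) = exp(−0.0000144 × 8760) = 0.881488
R(F) = exp(−0.00000795 × 8760) = 0.932728
Series (C and D): 0.876099 × 0.978338 = 0.857121
Parallel (B and [0.857121]): 1 − (1 − 0.748296)(1 − 0.857121) = 0.964037
Series (A and [0.964037]): 0.745026 × 0.964037 = 0.718233
Parallel ([0.718233] and E): 1 − (1 − 0.718233)(1 − 0.881488) = 0.966607
Series ([0.966607] and F): 0.966607 × 0.932728 = 0.9016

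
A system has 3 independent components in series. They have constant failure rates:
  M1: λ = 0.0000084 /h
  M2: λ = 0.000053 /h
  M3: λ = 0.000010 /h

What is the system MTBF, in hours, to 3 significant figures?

Series of exponential components: λ_sys = Σ λ_i
λ_sys = 0.0000084 + 0.000053 + 0.000010 = 7.1400e-05 /h
MTBF = 1 / λ_sys = 14000 h

14000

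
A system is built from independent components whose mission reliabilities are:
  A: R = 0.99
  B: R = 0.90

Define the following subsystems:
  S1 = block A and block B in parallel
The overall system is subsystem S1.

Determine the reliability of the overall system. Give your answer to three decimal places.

0.999

Parallel (A and B): 1 − (1 − 0.99000)(1 − 0.90000) = 0.999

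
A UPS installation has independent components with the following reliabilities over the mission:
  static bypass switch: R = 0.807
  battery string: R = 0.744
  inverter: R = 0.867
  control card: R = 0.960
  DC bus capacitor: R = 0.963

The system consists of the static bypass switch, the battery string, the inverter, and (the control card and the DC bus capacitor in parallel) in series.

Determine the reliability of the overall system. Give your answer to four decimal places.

0.5198

Parallel (control card and DC bus capacitor): 1 − (1 − 0.960000)(1 − 0.963000) = 0.998520
Series (static bypass switch, battery string, inverter, and [0.998520]): 0.807000 × 0.744000 × 0.867000 × 0.998520 = 0.5198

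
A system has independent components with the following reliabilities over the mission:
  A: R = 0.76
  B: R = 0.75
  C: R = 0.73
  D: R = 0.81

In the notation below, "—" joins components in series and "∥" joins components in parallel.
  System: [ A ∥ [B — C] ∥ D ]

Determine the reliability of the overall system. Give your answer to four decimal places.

0.9794

Series (B and C): 0.750000 × 0.730000 = 0.547500
Parallel (A, [0.547500], and D): 1 − (1 − 0.760000)(1 − 0.547500)(1 − 0.810000) = 0.9794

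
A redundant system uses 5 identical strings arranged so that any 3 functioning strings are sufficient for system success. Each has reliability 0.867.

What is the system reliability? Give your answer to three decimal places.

R = Σ_{i=3}^{5} C(5,i) p^i (1−p)^{5−i} with p = 0.867
C(5,3)·0.867^3·0.133^2 = 0.11528
C(5,4)·0.867^4·0.133^1 = 0.37575
C(5,5)·0.867^5·0.133^0 = 0.48989
Sum = 0.981

0.981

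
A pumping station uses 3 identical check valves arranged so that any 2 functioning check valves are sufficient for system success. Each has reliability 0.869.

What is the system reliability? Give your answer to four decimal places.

0.9530

R = Σ_{i=2}^{3} C(3,i) p^i (1−p)^{3−i} with p = 0.869
C(3,2)·0.869^2·0.131^1 = 0.296778
C(3,3)·0.869^3·0.131^0 = 0.656235
Sum = 0.9530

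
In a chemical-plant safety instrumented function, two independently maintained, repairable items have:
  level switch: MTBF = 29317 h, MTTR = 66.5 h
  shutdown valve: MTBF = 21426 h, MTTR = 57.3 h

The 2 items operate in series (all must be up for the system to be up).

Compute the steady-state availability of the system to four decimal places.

0.9951

A(level switch) = MTBF/(MTBF+MTTR) = 29317/(29317+66.5) = 0.997737
A(shutdown valve) = MTBF/(MTBF+MTTR) = 21426/(21426+57.3) = 0.997333
Series availability: 0.997737 × 0.997333 = 0.9951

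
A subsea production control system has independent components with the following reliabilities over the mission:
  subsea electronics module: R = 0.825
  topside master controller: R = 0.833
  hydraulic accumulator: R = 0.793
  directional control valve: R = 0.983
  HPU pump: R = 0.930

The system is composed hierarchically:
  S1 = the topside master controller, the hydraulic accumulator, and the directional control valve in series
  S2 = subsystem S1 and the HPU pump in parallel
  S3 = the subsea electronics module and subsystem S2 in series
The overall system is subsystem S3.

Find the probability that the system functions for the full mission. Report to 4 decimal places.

Series (topside master controller, hydraulic accumulator, and directional control valve): 0.833000 × 0.793000 × 0.983000 = 0.649339
Parallel ([0.649339] and HPU pump): 1 − (1 − 0.649339)(1 − 0.930000) = 0.975454
Series (subsea electronics module and [0.975454]): 0.825000 × 0.975454 = 0.8047

0.8047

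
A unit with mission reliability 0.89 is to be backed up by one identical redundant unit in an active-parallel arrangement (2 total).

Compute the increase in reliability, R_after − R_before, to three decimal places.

R_before = 0.89
R_after = 1 − (1 − 0.89)^2 = 0.988
ΔR = 0.988 − 0.89 = 0.098

0.098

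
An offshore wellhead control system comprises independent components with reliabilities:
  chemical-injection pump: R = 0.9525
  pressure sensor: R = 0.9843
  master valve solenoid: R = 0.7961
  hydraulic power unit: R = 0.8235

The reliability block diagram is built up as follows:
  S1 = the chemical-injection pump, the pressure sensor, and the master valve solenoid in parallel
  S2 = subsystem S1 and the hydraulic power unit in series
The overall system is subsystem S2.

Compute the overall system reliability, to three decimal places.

0.823

Parallel (chemical-injection pump, pressure sensor, and master valve solenoid): 1 − (1 − 0.95250)(1 − 0.98430)(1 − 0.79610) = 0.99985
Series ([0.99985] and hydraulic power unit): 0.99985 × 0.82350 = 0.823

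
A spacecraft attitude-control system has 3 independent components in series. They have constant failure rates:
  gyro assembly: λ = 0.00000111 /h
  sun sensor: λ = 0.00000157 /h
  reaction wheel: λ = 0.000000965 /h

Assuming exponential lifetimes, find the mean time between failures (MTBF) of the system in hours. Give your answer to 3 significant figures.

274000

Series of exponential components: λ_sys = Σ λ_i
λ_sys = 0.00000111 + 0.00000157 + 0.000000965 = 3.6450e-06 /h
MTBF = 1 / λ_sys = 274000 h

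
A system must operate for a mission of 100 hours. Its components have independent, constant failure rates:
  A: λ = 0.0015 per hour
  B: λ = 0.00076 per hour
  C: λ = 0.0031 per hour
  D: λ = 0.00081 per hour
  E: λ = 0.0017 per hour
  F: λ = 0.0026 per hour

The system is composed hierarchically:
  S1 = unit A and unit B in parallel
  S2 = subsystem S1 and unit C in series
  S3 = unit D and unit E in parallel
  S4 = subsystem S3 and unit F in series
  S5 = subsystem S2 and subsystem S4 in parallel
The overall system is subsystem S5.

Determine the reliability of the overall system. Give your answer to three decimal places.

0.935

R(A) = exp(−0.0015 × 100) = 0.86071
R(B) = exp(−0.00076 × 100) = 0.92682
R(C) = exp(−0.0031 × 100) = 0.73345
R(D) = exp(−0.00081 × 100) = 0.92219
R(E) = exp(−0.0017 × 100) = 0.84366
R(F) = exp(−0.0026 × 100) = 0.77105
Parallel (A and B): 1 − (1 − 0.86071)(1 − 0.92682) = 0.98981
Series ([0.98981] and C): 0.98981 × 0.73345 = 0.72598
Parallel (D and E): 1 − (1 − 0.92219)(1 − 0.84366) = 0.98784
Series ([0.98784] and F): 0.98784 × 0.77105 = 0.76167
Parallel ([0.72598] and [0.76167]): 1 − (1 − 0.72598)(1 − 0.76167) = 0.935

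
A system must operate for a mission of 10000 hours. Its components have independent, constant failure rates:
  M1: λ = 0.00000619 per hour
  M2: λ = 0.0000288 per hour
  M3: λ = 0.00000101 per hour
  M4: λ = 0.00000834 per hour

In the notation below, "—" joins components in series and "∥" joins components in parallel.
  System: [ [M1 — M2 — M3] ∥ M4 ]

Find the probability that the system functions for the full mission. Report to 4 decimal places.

0.9758

R(M1) = exp(−0.00000619 × 10000) = 0.939977
R(M2) = exp(−0.0000288 × 10000) = 0.749762
R(M3) = exp(−0.00000101 × 10000) = 0.989951
R(M4) = exp(−0.00000834 × 10000) = 0.919983
Series (M1, M2, and M3): 0.939977 × 0.749762 × 0.989951 = 0.697677
Parallel ([0.697677] and M4): 1 − (1 − 0.697677)(1 − 0.919983) = 0.9758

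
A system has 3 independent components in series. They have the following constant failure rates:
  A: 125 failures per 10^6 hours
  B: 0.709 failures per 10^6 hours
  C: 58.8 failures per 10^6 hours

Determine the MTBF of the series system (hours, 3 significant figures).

Series of exponential components: λ_sys = Σ λ_i
λ_sys = 0.000125 + 0.000000709 + 0.0000588 = 1.8451e-04 /h
MTBF = 1 / λ_sys = 5420 h

5420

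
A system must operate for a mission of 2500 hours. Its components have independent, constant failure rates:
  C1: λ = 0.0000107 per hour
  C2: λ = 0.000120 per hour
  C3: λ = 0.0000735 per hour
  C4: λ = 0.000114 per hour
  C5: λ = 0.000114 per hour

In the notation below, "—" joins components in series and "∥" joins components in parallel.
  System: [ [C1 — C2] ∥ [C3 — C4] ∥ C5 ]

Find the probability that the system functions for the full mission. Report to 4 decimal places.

0.9741

R(C1) = exp(−0.0000107 × 2500) = 0.973605
R(C2) = exp(−0.000120 × 2500) = 0.740818
R(C3) = exp(−0.0000735 × 2500) = 0.832144
R(C4) = exp(−0.000114 × 2500) = 0.752014
R(C5) = exp(−0.000114 × 2500) = 0.752014
Series (C1 and C2): 0.973605 × 0.740818 = 0.721264
Series (C3 and C4): 0.832144 × 0.752014 = 0.625784
Parallel ([0.721264], [0.625784], and C5): 1 − (1 − 0.721264)(1 − 0.625784)(1 − 0.752014) = 0.9741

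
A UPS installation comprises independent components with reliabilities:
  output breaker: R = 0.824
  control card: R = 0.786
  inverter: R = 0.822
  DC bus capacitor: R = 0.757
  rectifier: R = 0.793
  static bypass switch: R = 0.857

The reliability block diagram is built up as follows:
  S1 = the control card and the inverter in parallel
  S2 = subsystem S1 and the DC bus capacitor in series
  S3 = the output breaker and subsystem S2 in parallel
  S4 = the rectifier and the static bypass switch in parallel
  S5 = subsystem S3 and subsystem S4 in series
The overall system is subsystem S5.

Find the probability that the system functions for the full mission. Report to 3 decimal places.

Parallel (control card and inverter): 1 − (1 − 0.78600)(1 − 0.82200) = 0.96191
Series ([0.96191] and DC bus capacitor): 0.96191 × 0.75700 = 0.72817
Parallel (output breaker and [0.72817]): 1 − (1 − 0.82400)(1 − 0.72817) = 0.95216
Parallel (rectifier and static bypass switch): 1 − (1 − 0.79300)(1 − 0.85700) = 0.97040
Series ([0.95216] and [0.97040]): 0.95216 × 0.97040 = 0.924

0.924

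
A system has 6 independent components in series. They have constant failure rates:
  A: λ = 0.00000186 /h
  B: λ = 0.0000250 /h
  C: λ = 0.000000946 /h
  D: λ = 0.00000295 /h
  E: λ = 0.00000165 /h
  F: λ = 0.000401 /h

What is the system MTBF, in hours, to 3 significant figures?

2310

Series of exponential components: λ_sys = Σ λ_i
λ_sys = 0.00000186 + 0.0000250 + 0.000000946 + 0.00000295 + 0.00000165 + 0.000401 = 4.3341e-04 /h
MTBF = 1 / λ_sys = 2310 h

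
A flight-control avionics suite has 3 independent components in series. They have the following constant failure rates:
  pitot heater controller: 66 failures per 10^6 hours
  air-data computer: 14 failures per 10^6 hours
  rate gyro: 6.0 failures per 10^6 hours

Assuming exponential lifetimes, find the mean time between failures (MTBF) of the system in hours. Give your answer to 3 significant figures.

11600

Series of exponential components: λ_sys = Σ λ_i
λ_sys = 0.000066 + 0.000014 + 0.0000060 = 8.6000e-05 /h
MTBF = 1 / λ_sys = 11600 h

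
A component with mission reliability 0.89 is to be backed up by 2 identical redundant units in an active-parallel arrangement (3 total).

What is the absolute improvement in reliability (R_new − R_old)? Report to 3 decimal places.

R_before = 0.89
R_after = 1 − (1 − 0.89)^3 = 0.999
ΔR = 0.999 − 0.89 = 0.109

0.109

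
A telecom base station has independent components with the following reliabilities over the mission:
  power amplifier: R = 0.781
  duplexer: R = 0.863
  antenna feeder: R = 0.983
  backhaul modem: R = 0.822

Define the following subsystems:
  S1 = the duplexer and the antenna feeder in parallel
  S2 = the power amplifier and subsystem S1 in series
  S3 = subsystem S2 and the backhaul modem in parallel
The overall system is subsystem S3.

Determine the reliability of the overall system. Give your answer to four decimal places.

0.9607

Parallel (duplexer and antenna feeder): 1 − (1 − 0.863000)(1 − 0.983000) = 0.997671
Series (power amplifier and [0.997671]): 0.781000 × 0.997671 = 0.779181
Parallel ([0.779181] and backhaul modem): 1 − (1 − 0.779181)(1 − 0.822000) = 0.9607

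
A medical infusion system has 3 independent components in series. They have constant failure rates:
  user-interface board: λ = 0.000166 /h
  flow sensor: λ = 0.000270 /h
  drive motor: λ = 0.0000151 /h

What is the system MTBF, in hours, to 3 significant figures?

Series of exponential components: λ_sys = Σ λ_i
λ_sys = 0.000166 + 0.000270 + 0.0000151 = 4.5110e-04 /h
MTBF = 1 / λ_sys = 2220 h

2220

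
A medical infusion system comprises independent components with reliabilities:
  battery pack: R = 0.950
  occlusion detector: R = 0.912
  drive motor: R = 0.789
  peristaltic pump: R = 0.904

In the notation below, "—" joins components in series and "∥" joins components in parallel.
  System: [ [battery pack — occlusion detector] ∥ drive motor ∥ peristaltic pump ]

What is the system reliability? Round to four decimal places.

0.9973

Series (battery pack and occlusion detector): 0.950000 × 0.912000 = 0.866400
Parallel ([0.866400], drive motor, and peristaltic pump): 1 − (1 − 0.866400)(1 − 0.789000)(1 − 0.904000) = 0.9973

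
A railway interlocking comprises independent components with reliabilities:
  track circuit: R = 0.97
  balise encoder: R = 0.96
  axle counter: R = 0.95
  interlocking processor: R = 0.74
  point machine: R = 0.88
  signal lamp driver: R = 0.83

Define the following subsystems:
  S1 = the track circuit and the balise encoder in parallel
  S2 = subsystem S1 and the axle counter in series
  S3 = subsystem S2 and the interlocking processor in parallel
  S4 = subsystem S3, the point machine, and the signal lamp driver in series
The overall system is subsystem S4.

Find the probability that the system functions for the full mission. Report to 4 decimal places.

0.7207

Parallel (track circuit and balise encoder): 1 − (1 − 0.970000)(1 − 0.960000) = 0.998800
Series ([0.998800] and axle counter): 0.998800 × 0.950000 = 0.948860
Parallel ([0.948860] and interlocking processor): 1 − (1 − 0.948860)(1 − 0.740000) = 0.986704
Series ([0.986704], point machine, and signal lamp driver): 0.986704 × 0.880000 × 0.830000 = 0.7207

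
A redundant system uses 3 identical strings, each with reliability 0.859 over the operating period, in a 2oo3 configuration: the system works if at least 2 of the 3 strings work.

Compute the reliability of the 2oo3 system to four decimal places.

R = Σ_{i=2}^{3} C(3,i) p^i (1−p)^{3−i} with p = 0.859
C(3,2)·0.859^2·0.141^1 = 0.312124
C(3,3)·0.859^3·0.141^0 = 0.633840
Sum = 0.9460

0.9460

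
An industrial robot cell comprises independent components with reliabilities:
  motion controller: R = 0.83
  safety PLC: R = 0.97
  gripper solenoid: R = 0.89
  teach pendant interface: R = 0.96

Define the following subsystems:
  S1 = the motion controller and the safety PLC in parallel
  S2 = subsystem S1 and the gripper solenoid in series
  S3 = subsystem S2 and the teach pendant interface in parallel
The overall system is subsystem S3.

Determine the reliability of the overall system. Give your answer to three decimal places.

Parallel (motion controller and safety PLC): 1 − (1 − 0.83000)(1 − 0.97000) = 0.99490
Series ([0.99490] and gripper solenoid): 0.99490 × 0.89000 = 0.88546
Parallel ([0.88546] and teach pendant interface): 1 − (1 − 0.88546)(1 − 0.96000) = 0.995

0.995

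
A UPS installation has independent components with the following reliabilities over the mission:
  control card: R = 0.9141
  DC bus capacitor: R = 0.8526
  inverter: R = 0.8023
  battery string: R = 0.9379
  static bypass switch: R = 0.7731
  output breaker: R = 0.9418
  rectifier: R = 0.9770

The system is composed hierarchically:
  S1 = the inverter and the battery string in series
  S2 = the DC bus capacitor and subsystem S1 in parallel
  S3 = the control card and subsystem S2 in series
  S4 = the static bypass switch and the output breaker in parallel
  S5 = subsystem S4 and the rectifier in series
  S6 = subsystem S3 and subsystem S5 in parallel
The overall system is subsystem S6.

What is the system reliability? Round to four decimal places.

Series (inverter and battery string): 0.802300 × 0.937900 = 0.752477
Parallel (DC bus capacitor and [0.752477]): 1 − (1 − 0.852600)(1 − 0.752477) = 0.963515
Series (control card and [0.963515]): 0.914100 × 0.963515 = 0.880749
Parallel (static bypass switch and output breaker): 1 − (1 − 0.773100)(1 − 0.941800) = 0.986794
Series ([0.986794] and rectifier): 0.986794 × 0.977000 = 0.964098
Parallel ([0.880749] and [0.964098]): 1 − (1 − 0.880749)(1 − 0.964098) = 0.9957

0.9957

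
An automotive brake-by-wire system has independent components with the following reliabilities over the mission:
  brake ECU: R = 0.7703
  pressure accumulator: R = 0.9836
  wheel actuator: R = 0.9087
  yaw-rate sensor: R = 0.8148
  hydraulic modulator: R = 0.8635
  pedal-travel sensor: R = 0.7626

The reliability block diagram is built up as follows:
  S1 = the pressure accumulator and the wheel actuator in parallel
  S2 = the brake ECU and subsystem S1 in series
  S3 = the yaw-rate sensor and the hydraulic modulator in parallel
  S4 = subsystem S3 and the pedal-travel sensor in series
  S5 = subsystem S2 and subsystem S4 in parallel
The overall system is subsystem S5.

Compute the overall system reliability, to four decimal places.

0.9407

Parallel (pressure accumulator and wheel actuator): 1 − (1 − 0.983600)(1 − 0.908700) = 0.998503
Series (brake ECU and [0.998503]): 0.770300 × 0.998503 = 0.769147
Parallel (yaw-rate sensor and hydraulic modulator): 1 − (1 − 0.814800)(1 − 0.863500) = 0.974720
Series ([0.974720] and pedal-travel sensor): 0.974720 × 0.762600 = 0.743321
Parallel ([0.769147] and [0.743321]): 1 − (1 − 0.769147)(1 − 0.743321) = 0.9407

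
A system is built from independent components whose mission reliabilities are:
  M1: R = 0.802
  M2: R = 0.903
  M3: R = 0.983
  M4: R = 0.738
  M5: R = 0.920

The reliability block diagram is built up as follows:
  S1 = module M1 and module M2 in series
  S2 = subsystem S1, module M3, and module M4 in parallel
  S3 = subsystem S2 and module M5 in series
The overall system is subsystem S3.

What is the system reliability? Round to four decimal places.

0.9189

Series (M1 and M2): 0.802000 × 0.903000 = 0.724206
Parallel ([0.724206], M3, and M4): 1 − (1 − 0.724206)(1 − 0.983000)(1 − 0.738000) = 0.998772
Series ([0.998772] and M5): 0.998772 × 0.920000 = 0.9189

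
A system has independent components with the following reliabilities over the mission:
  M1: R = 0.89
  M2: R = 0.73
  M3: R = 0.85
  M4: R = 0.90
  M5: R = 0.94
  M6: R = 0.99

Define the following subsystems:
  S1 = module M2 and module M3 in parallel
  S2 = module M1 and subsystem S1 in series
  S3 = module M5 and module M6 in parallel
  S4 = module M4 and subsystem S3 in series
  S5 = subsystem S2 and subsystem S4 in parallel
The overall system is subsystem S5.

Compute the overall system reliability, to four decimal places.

Parallel (M2 and M3): 1 − (1 − 0.730000)(1 − 0.850000) = 0.959500
Series (M1 and [0.959500]): 0.890000 × 0.959500 = 0.853955
Parallel (M5 and M6): 1 − (1 − 0.940000)(1 − 0.990000) = 0.999400
Series (M4 and [0.999400]): 0.900000 × 0.999400 = 0.899460
Parallel ([0.853955] and [0.899460]): 1 − (1 − 0.853955)(1 − 0.899460) = 0.9853

0.9853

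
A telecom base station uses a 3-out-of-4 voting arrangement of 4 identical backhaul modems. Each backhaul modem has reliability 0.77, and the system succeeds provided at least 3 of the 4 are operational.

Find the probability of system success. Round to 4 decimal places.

0.7715

R = Σ_{i=3}^{4} C(4,i) p^i (1−p)^{4−i} with p = 0.77
C(4,3)·0.77^3·0.23^1 = 0.420010
C(4,4)·0.77^4·0.23^0 = 0.351530
Sum = 0.7715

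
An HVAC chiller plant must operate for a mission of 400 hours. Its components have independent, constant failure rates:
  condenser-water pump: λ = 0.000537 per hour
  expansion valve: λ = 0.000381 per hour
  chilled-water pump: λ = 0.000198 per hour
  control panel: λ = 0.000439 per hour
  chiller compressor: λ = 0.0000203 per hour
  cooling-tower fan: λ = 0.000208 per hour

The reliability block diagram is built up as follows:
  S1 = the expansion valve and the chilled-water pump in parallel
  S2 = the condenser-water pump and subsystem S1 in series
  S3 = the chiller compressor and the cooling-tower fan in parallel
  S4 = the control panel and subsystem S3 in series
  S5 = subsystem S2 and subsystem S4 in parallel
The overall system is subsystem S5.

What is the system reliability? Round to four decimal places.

0.9674

R(condenser-water pump) = exp(−0.000537 × 400) = 0.806703
R(expansion valve) = exp(−0.000381 × 400) = 0.858645
R(chilled-water pump) = exp(−0.000198 × 400) = 0.923855
R(control panel) = exp(−0.000439 × 400) = 0.838953
R(chiller compressor) = exp(−0.0000203 × 400) = 0.991913
R(cooling-tower fan) = exp(−0.000208 × 400) = 0.920167
Parallel (expansion valve and chilled-water pump): 1 − (1 − 0.858645)(1 − 0.923855) = 0.989237
Series (condenser-water pump and [0.989237]): 0.806703 × 0.989237 = 0.798020
Parallel (chiller compressor and cooling-tower fan): 1 − (1 − 0.991913)(1 − 0.920167) = 0.999354
Series (control panel and [0.999354]): 0.838953 × 0.999354 = 0.838411
Parallel ([0.798020] and [0.838411]): 1 − (1 − 0.798020)(1 − 0.838411) = 0.9674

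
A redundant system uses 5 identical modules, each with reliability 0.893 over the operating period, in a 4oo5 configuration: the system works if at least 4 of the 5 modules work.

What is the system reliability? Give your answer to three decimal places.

R = Σ_{i=4}^{5} C(5,i) p^i (1−p)^{5−i} with p = 0.893
C(5,4)·0.893^4·0.107^1 = 0.34022
C(5,5)·0.893^5·0.107^0 = 0.56788
Sum = 0.908

0.908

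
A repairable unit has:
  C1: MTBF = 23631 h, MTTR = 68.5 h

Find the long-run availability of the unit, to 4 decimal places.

A(C1) = MTBF/(MTBF+MTTR) = 23631/(23631+68.5) = 0.9971

0.9971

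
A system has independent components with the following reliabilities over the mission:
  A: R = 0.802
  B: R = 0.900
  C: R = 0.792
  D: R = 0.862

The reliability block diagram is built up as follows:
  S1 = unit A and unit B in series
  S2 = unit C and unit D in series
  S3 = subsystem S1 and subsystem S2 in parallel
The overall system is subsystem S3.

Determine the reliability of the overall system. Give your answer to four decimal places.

Series (A and B): 0.802000 × 0.900000 = 0.721800
Series (C and D): 0.792000 × 0.862000 = 0.682704
Parallel ([0.721800] and [0.682704]): 1 − (1 − 0.721800)(1 − 0.682704) = 0.9117

0.9117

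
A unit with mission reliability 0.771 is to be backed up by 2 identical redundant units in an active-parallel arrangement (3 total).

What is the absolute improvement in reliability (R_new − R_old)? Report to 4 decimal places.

0.2170

R_before = 0.771
R_after = 1 − (1 − 0.771)^3 = 0.9880
ΔR = 0.9880 − 0.771 = 0.2170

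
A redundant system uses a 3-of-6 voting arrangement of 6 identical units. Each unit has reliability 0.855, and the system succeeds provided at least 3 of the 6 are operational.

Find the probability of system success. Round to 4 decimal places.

0.9948

R = Σ_{i=3}^{6} C(6,i) p^i (1−p)^{6−i} with p = 0.855
C(6,3)·0.855^3·0.145^3 = 0.038109
C(6,4)·0.855^4·0.145^2 = 0.168536
C(6,5)·0.855^5·0.145^1 = 0.397512
C(6,6)·0.855^6·0.145^0 = 0.390658
Sum = 0.9948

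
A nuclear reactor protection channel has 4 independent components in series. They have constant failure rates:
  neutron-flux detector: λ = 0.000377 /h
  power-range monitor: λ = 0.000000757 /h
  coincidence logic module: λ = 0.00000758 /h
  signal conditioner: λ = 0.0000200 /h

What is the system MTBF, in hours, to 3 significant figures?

2470

Series of exponential components: λ_sys = Σ λ_i
λ_sys = 0.000377 + 0.000000757 + 0.00000758 + 0.0000200 = 4.0534e-04 /h
MTBF = 1 / λ_sys = 2470 h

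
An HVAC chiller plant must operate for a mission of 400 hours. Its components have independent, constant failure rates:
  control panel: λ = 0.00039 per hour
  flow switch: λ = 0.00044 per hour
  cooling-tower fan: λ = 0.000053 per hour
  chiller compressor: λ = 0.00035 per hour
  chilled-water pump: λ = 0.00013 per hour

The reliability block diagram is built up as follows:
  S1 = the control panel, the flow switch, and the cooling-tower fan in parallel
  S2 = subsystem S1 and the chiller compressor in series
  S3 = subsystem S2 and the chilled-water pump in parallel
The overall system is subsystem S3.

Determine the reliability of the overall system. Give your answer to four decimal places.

0.9934

R(control panel) = exp(−0.00039 × 400) = 0.855559
R(flow switch) = exp(−0.00044 × 400) = 0.838618
R(cooling-tower fan) = exp(−0.000053 × 400) = 0.979023
R(chiller compressor) = exp(−0.00035 × 400) = 0.869358
R(chilled-water pump) = exp(−0.00013 × 400) = 0.949329
Parallel (control panel, flow switch, and cooling-tower fan): 1 − (1 − 0.855559)(1 − 0.838618)(1 − 0.979023) = 0.999511
Series ([0.999511] and chiller compressor): 0.999511 × 0.869358 = 0.868933
Parallel ([0.868933] and chilled-water pump): 1 − (1 − 0.868933)(1 − 0.949329) = 0.9934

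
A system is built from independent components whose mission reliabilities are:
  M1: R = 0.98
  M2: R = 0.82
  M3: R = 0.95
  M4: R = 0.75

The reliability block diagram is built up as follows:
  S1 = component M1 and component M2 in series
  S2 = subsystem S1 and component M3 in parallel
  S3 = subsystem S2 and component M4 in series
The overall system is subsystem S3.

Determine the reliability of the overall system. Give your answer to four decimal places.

Series (M1 and M2): 0.980000 × 0.820000 = 0.803600
Parallel ([0.803600] and M3): 1 − (1 − 0.803600)(1 − 0.950000) = 0.990180
Series ([0.990180] and M4): 0.990180 × 0.750000 = 0.7426

0.7426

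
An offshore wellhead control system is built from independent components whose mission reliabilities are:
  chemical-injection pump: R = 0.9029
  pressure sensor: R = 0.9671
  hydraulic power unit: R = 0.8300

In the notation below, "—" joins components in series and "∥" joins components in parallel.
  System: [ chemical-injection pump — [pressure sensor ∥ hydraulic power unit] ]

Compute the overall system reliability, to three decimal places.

Parallel (pressure sensor and hydraulic power unit): 1 − (1 − 0.96710)(1 − 0.83000) = 0.99441
Series (chemical-injection pump and [0.99441]): 0.90290 × 0.99441 = 0.898

0.898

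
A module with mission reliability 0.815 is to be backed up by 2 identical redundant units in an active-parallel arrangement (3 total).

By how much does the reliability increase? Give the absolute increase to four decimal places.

0.1787

R_before = 0.815
R_after = 1 − (1 − 0.815)^3 = 0.9937
ΔR = 0.9937 − 0.815 = 0.1787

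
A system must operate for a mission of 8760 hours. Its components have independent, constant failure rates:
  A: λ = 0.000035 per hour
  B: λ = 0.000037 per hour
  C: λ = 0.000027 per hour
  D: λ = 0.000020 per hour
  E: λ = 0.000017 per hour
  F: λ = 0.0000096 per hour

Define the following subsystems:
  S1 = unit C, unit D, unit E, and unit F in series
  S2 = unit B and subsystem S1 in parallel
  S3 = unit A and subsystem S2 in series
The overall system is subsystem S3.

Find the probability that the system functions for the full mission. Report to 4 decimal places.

R(A) = exp(−0.000035 × 8760) = 0.735945
R(B) = exp(−0.000037 × 8760) = 0.723163
R(C) = exp(−0.000027 × 8760) = 0.789370
R(D) = exp(−0.000020 × 8760) = 0.839289
R(E) = exp(−0.000017 × 8760) = 0.861638
R(F) = exp(−0.0000096 × 8760) = 0.919343
Series (C, D, E, and F): 0.789370 × 0.839289 × 0.861638 × 0.919343 = 0.524801
Parallel (B and [0.524801]): 1 − (1 − 0.723163)(1 − 0.524801) = 0.868447
Series (A and [0.868447]): 0.735945 × 0.868447 = 0.6391

0.6391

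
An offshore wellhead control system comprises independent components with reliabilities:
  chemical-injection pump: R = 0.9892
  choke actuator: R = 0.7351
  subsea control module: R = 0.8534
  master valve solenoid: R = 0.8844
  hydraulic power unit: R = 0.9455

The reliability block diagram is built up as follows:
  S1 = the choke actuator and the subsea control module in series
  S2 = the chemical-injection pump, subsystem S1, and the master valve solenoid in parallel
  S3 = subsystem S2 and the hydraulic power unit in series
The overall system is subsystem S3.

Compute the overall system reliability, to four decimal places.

0.9451

Series (choke actuator and subsea control module): 0.735100 × 0.853400 = 0.627334
Parallel (chemical-injection pump, [0.627334], and master valve solenoid): 1 − (1 − 0.989200)(1 − 0.627334)(1 − 0.884400) = 0.999535
Series ([0.999535] and hydraulic power unit): 0.999535 × 0.945500 = 0.9451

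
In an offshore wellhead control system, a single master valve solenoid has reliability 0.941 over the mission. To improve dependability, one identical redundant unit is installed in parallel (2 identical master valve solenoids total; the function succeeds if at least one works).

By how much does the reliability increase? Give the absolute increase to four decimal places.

R_before = 0.941
R_after = 1 − (1 − 0.941)^2 = 0.9965
ΔR = 0.9965 − 0.941 = 0.0555

0.0555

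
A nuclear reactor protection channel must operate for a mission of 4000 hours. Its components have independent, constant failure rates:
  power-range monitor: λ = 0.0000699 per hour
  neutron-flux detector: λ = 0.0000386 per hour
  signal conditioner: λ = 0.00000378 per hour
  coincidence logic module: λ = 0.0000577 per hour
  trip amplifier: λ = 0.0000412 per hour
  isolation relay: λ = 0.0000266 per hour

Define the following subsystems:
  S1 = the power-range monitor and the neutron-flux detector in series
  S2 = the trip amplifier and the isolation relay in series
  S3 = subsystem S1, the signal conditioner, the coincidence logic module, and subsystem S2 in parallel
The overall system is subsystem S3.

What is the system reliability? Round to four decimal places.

R(power-range monitor) = exp(−0.0000699 × 4000) = 0.756086
R(neutron-flux detector) = exp(−0.0000386 × 4000) = 0.856929
R(signal conditioner) = exp(−0.00000378 × 4000) = 0.984994
R(coincidence logic module) = exp(−0.0000577 × 4000) = 0.793898
R(trip amplifier) = exp(−0.0000412 × 4000) = 0.848063
R(isolation relay) = exp(−0.0000266 × 4000) = 0.899065
Series (power-range monitor and neutron-flux detector): 0.756086 × 0.856929 = 0.647912
Series (trip amplifier and isolation relay): 0.848063 × 0.899065 = 0.762464
Parallel ([0.647912], signal conditioner, coincidence logic module, and [0.762464]): 1 − (1 − 0.647912)(1 − 0.984994)(1 − 0.793898)(1 − 0.762464) = 0.9997

0.9997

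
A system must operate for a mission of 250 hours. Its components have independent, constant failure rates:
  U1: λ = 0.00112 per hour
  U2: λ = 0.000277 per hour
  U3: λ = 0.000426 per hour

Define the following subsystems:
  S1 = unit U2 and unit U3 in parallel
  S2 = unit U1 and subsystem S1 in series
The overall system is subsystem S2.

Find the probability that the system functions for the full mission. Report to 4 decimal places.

R(U1) = exp(−0.00112 × 250) = 0.755784
R(U2) = exp(−0.000277 × 250) = 0.933093
R(U3) = exp(−0.000426 × 250) = 0.898975
Parallel (U2 and U3): 1 − (1 − 0.933093)(1 − 0.898975) = 0.993241
Series (U1 and [0.993241]): 0.755784 × 0.993241 = 0.7507

0.7507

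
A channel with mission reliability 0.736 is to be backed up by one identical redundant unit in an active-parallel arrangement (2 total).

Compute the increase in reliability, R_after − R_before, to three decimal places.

0.194

R_before = 0.736
R_after = 1 − (1 − 0.736)^2 = 0.930
ΔR = 0.930 − 0.736 = 0.194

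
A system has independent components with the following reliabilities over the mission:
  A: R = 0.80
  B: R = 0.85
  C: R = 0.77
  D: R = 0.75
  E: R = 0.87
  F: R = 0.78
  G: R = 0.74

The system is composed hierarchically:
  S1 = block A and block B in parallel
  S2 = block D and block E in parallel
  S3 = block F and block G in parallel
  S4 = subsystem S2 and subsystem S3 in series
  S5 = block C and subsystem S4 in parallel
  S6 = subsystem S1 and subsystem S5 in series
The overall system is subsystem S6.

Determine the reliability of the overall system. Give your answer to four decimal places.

0.9504

Parallel (A and B): 1 − (1 − 0.800000)(1 − 0.850000) = 0.970000
Parallel (D and E): 1 − (1 − 0.750000)(1 − 0.870000) = 0.967500
Parallel (F and G): 1 − (1 − 0.780000)(1 − 0.740000) = 0.942800
Series ([0.967500] and [0.942800]): 0.967500 × 0.942800 = 0.912159
Parallel (C and [0.912159]): 1 − (1 − 0.770000)(1 − 0.912159) = 0.979797
Series ([0.970000] and [0.979797]): 0.970000 × 0.979797 = 0.9504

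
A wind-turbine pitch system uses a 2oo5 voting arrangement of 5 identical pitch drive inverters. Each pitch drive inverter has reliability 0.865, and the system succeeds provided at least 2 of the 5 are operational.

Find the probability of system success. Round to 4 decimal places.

R = Σ_{i=2}^{5} C(5,i) p^i (1−p)^{5−i} with p = 0.865
C(5,2)·0.865^2·0.135^3 = 0.018409
C(5,3)·0.865^3·0.135^2 = 0.117955
C(5,4)·0.865^4·0.135^1 = 0.377892
C(5,5)·0.865^5·0.135^0 = 0.484262
Sum = 0.9985

0.9985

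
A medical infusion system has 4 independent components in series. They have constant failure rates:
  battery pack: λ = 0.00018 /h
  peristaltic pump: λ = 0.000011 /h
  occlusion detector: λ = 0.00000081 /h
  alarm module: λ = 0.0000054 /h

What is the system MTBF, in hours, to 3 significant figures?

5070

Series of exponential components: λ_sys = Σ λ_i
λ_sys = 0.00018 + 0.000011 + 0.00000081 + 0.0000054 = 1.9721e-04 /h
MTBF = 1 / λ_sys = 5070 h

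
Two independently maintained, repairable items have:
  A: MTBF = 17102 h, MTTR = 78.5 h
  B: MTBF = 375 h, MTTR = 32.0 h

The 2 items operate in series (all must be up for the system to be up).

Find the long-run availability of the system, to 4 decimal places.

A(A) = MTBF/(MTBF+MTTR) = 17102/(17102+78.5) = 0.995431
A(B) = MTBF/(MTBF+MTTR) = 375/(375+32.0) = 0.921376
Series availability: 0.995431 × 0.921376 = 0.9172

0.9172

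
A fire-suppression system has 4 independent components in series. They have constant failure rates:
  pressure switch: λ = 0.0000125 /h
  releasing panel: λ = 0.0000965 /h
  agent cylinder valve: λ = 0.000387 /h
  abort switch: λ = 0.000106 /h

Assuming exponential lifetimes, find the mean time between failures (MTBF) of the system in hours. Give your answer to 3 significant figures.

1660

Series of exponential components: λ_sys = Σ λ_i
λ_sys = 0.0000125 + 0.0000965 + 0.000387 + 0.000106 = 6.0200e-04 /h
MTBF = 1 / λ_sys = 1660 h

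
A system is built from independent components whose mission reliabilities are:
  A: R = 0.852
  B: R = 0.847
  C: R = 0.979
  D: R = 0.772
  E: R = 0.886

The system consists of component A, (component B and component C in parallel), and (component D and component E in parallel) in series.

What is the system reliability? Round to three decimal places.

0.827

Parallel (B and C): 1 − (1 − 0.84700)(1 − 0.97900) = 0.99679
Parallel (D and E): 1 − (1 − 0.77200)(1 − 0.88600) = 0.97401
Series (A, [0.99679], and [0.97401]): 0.85200 × 0.99679 × 0.97401 = 0.827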